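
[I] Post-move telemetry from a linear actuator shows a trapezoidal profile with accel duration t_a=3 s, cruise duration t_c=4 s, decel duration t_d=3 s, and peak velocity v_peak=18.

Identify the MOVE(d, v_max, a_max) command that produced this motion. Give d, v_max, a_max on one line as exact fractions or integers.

d=126 v_max=18 a_max=6

a_max = 18/3 = 6
d_a = ½·18·3 = 27; d_c = 18·4 = 72
d = 2·27 + 72 = 126
t_c = 4 > 0 → v_max = v_peak = 18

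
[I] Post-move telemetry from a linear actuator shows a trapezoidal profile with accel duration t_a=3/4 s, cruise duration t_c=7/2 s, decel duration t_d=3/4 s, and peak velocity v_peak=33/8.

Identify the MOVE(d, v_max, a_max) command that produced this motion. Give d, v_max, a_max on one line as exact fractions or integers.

a_max = (33/8)/(3/4) = 11/2
d_a = ½·33/8·3/4 = 99/64; d_c = 33/8·7/2 = 231/16
d = 2·99/64 + 231/16 = 561/32
t_c = 7/2 > 0 so v_max = 33/8

d=561/32 v_max=33/8 a_max=11/2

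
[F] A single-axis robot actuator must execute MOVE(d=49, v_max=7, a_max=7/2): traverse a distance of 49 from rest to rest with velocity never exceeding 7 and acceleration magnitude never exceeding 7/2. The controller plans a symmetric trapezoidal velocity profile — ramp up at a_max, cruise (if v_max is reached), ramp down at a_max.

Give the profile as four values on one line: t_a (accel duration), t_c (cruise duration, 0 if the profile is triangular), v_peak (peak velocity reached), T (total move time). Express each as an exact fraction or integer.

t_a=2 t_c=5 v_peak=7 T=9

(v_max)²/a_max = 7²/(7/2) = 14
49 ≥ 14 so v_max reached
t_a = 7/(7/2) = 2; v_peak = 7
d_cruise = 49 − 14 = 35; t_c = 35/7 = 5
T = 2·2 + 5 = 9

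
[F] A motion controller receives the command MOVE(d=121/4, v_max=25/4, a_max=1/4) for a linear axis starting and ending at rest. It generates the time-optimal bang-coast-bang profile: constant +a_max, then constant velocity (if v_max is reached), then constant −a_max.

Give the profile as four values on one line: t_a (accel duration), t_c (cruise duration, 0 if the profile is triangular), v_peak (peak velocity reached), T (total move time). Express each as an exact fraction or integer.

vₘ²/aₘ = (25/4)²/(1/4) = 625/4
121/4 < 625/4 ⇒ no cruise
v_peak = √(121/4·1/4) = √(121/16) = 11/4
t_a = (11/4)/(1/4) = 11; t_c = 0
T = 2·11 = 22

t_a=11 t_c=0 v_peak=11/4 T=22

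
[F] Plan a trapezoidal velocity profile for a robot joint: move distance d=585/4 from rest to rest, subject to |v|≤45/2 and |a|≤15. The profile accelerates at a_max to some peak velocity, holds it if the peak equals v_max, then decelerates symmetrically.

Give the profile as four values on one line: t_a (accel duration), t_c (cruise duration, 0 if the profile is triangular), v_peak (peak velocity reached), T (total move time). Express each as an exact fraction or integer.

t_a=3/2 t_c=5 v_peak=45/2 T=8

(v_max)²/a_max = (45/2)²/15 = 135/4
585/4 ≥ 135/4 so v_max reached
t_a = (45/2)/15 = 3/2; v_peak = 45/2
d_cruise = 585/4 − 135/4 = 225/2; t_c = (225/2)/(45/2) = 5
T = 2·3/2 + 5 = 8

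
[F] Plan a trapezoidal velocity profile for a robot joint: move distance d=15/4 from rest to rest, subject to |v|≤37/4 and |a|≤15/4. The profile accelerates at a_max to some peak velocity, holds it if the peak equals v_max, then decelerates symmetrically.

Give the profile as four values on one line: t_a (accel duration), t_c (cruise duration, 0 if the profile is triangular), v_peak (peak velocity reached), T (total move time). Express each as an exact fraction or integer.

t_a=1 t_c=0 v_peak=15/4 T=2

vₘ²/aₘ = (37/4)²/(15/4) = 1369/60
15/4 < 1369/60 → triangular
v_peak = √(15/4·15/4) = √(225/16) = 15/4
t_a = (15/4)/(15/4) = 1; t_c = 0
T = 2·1 = 2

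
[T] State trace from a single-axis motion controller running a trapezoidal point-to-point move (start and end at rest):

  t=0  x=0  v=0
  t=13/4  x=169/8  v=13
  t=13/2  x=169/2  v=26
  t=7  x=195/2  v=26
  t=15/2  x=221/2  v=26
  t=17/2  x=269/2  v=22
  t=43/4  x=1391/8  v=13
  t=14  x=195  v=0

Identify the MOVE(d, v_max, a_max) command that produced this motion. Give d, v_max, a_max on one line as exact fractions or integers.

d=195 v_max=26 a_max=4

final state: t=14, x=195, v=0 → d = 195
a_max = (13−0)/(13/4−0) = 4
max v = 26 over t∈[13/2,15/2] → v_max = 26
check: 26·(13/2+1) = 195 ✓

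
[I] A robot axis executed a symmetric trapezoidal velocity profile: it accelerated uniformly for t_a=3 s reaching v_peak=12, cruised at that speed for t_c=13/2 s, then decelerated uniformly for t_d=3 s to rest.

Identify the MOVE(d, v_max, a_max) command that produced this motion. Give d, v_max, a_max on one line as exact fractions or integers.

a_max = 12/3 = 4
d_a = ½·12·3 = 18; d_c = 12·13/2 = 78
d = 2·18 + 78 = 114
t_c = 13/2 > 0 ⇒ limit active, v_max = 12

d=114 v_max=12 a_max=4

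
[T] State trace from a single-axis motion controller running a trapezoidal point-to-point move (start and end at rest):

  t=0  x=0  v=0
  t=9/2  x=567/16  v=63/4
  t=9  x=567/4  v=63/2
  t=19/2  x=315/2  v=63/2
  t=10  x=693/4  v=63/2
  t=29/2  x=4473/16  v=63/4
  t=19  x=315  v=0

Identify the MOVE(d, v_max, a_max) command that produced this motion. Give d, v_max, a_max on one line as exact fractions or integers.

final state: t=19, x=315, v=0 → d = 315
a_max = (63/4−0)/(9/2−0) = 7/2
max v = 63/2 over t∈[9,10] → v_max = 63/2
check: 63/2·(9+1) = 315 ✓

d=315 v_max=63/2 a_max=7/2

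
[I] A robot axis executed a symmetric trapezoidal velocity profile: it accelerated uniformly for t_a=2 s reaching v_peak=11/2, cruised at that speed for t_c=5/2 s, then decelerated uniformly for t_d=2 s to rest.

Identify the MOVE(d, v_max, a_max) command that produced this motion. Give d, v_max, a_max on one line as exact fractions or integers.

d=99/4 v_max=11/2 a_max=11/4

a_max = (11/2)/2 = 11/4
d_a = ½·11/2·2 = 11/2; d_c = 11/2·5/2 = 55/4
d = 2·11/2 + 55/4 = 99/4
t_c = 5/2 > 0 ⇒ limit active, v_max = 11/2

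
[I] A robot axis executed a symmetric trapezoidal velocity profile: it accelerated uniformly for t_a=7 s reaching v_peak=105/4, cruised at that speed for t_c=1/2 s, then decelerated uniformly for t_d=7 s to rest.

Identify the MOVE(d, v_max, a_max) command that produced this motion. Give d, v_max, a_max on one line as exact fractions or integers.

d=1575/8 v_max=105/4 a_max=15/4

a_max = (105/4)/7 = 15/4
d_a = ½·105/4·7 = 735/8; d_c = 105/4·1/2 = 105/8
d = 2·735/8 + 105/8 = 1575/8
t_c = 1/2 > 0 → v_max = v_peak = 105/4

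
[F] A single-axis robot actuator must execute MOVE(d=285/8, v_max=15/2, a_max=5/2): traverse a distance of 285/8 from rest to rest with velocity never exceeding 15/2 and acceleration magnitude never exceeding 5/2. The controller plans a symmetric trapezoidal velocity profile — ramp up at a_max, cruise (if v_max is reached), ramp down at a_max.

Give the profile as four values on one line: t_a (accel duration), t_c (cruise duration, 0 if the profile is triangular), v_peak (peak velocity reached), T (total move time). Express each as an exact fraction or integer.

(v_max)²/a_max = (15/2)²/(5/2) = 45/2
285/8 ≥ 45/2 → trapezoidal
t_a = (15/2)/(5/2) = 3; v_peak = 15/2
d_cruise = 285/8 − 45/2 = 105/8; t_c = (105/8)/(15/2) = 7/4
T = 2·3 + 7/4 = 31/4

t_a=3 t_c=7/4 v_peak=15/2 T=31/4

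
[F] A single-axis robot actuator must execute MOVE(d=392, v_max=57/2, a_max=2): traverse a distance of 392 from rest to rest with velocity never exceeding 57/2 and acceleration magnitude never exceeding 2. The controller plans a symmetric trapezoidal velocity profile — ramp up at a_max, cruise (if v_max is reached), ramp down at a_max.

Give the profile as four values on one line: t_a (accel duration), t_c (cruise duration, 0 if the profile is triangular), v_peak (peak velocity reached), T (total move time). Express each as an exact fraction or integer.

vₘ²/aₘ = (57/2)²/2 = 3249/8
392 < 3249/8 ⇒ no cruise
v_peak = √(392·2) = √784 = 28
t_a = 28/2 = 14; t_c = 0
T = 2·14 = 28

t_a=14 t_c=0 v_peak=28 T=28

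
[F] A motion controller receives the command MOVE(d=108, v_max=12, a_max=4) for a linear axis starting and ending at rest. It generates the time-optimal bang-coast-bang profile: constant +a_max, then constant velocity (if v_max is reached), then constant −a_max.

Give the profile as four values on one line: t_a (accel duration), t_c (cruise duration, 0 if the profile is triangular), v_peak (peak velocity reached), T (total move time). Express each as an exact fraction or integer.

v_max²/a_max = 12²/4 = 36
108 ≥ 36 → trapezoidal
t_a = 12/4 = 3; v_peak = 12
d_cruise = 108 − 36 = 72; t_c = 72/12 = 6
T = 2·3 + 6 = 12

t_a=3 t_c=6 v_peak=12 T=12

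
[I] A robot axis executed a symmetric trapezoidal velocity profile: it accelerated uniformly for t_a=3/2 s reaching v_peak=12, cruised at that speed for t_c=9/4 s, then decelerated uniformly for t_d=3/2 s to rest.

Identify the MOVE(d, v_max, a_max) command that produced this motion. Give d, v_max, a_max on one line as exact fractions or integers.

d=45 v_max=12 a_max=8

a_max = 12/(3/2) = 8
d_a = ½·12·3/2 = 9; d_c = 12·9/4 = 27
d = 2·9 + 27 = 45
t_c = 9/4 > 0 ⇒ limit active, v_max = 12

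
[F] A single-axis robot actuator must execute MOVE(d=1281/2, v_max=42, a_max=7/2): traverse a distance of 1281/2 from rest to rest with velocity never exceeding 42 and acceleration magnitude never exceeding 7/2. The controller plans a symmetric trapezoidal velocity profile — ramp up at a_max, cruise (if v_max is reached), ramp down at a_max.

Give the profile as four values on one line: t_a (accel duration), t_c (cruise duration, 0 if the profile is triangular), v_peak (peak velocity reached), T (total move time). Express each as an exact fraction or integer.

t_a=12 t_c=13/4 v_peak=42 T=109/4

v_max²/a_max = 42²/(7/2) = 504
1281/2 ≥ 504 ⇒ cruise phase
t_a = 42/(7/2) = 12; v_peak = 42
d_cruise = 1281/2 − 504 = 273/2; t_c = (273/2)/42 = 13/4
T = 2·12 + 13/4 = 109/4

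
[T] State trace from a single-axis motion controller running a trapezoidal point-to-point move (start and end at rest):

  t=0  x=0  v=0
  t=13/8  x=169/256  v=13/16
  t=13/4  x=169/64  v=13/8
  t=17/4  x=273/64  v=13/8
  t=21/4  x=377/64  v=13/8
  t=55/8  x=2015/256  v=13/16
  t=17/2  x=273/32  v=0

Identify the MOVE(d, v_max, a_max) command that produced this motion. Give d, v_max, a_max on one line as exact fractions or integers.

d=273/32 v_max=13/8 a_max=1/2

final state: t=17/2, x=273/32, v=0 → d = 273/32
a_max = (13/16−0)/(13/8−0) = 1/2
max v = 13/8 over t∈[13/4,21/4] → v_max = 13/8
check: 13/8·(13/4+2) = 273/32 ✓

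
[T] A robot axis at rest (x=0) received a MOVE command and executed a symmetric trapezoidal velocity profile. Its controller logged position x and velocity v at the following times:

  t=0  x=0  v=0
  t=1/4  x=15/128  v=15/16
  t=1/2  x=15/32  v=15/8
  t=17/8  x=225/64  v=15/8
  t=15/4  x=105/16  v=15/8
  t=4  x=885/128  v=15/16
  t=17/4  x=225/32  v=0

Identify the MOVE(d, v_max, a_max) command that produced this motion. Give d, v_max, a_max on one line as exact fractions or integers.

final state: t=17/4, x=225/32, v=0 → d = 225/32
a_max = (15/16−0)/(1/4−0) = 15/4
max v = 15/8 over t∈[1/2,15/4] → v_max = 15/8
check: 15/8·(1/2+13/4) = 225/32 ✓

d=225/32 v_max=15/8 a_max=15/4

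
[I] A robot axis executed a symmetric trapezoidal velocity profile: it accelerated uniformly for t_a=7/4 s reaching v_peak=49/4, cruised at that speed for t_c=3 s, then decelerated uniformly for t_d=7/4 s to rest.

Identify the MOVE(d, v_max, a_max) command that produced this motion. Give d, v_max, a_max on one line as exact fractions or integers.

a_max = (49/4)/(7/4) = 7
d_a = ½·49/4·7/4 = 343/32; d_c = 49/4·3 = 147/4
d = 2·343/32 + 147/4 = 931/16
t_c = 3 > 0 so v_max = 49/4

d=931/16 v_max=49/4 a_max=7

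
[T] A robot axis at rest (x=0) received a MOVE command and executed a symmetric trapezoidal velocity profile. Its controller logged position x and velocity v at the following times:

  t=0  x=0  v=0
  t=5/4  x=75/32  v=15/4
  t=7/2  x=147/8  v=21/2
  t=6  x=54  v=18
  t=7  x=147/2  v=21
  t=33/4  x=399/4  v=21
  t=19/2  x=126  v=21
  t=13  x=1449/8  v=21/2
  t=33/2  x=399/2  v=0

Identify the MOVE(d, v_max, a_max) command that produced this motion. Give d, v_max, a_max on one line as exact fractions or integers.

d=399/2 v_max=21 a_max=3

final state: t=33/2, x=399/2, v=0 → d = 399/2
a_max = (15/4−0)/(5/4−0) = 3
max v = 21 over t∈[7,19/2] → v_max = 21
check: 21·(7+5/2) = 399/2 ✓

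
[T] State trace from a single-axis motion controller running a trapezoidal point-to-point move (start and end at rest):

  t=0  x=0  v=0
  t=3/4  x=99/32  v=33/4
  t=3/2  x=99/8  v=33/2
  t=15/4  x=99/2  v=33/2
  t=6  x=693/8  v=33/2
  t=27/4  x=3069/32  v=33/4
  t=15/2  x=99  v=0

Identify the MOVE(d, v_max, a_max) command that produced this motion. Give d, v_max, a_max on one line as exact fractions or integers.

d=99 v_max=33/2 a_max=11

final state: t=15/2, x=99, v=0 → d = 99
a_max = (33/4−0)/(3/4−0) = 11
max v = 33/2 over t∈[3/2,6] → v_max = 33/2
check: 33/2·(3/2+9/2) = 99 ✓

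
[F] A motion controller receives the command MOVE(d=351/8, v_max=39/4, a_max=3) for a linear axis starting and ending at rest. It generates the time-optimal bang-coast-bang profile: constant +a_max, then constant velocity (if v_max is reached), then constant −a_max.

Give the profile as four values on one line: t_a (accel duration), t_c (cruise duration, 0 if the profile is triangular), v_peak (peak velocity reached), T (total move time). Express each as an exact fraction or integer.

t_a=13/4 t_c=5/4 v_peak=39/4 T=31/4

vₘ²/aₘ = (39/4)²/3 = 507/16
351/8 ≥ 507/16 → trapezoidal
t_a = (39/4)/3 = 13/4; v_peak = 39/4
d_cruise = 351/8 − 507/16 = 195/16; t_c = (195/16)/(39/4) = 5/4
T = 2·13/4 + 5/4 = 31/4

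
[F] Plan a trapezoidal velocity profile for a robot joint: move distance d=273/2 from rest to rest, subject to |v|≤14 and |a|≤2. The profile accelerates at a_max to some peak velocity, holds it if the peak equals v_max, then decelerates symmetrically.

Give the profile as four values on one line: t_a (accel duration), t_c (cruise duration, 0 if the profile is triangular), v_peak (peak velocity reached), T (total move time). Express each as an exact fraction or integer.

t_a=7 t_c=11/4 v_peak=14 T=67/4

(v_max)²/a_max = 14²/2 = 98
273/2 ≥ 98 ⇒ cruise phase
t_a = 14/2 = 7; v_peak = 14
d_cruise = 273/2 − 98 = 77/2; t_c = (77/2)/14 = 11/4
T = 2·7 + 11/4 = 67/4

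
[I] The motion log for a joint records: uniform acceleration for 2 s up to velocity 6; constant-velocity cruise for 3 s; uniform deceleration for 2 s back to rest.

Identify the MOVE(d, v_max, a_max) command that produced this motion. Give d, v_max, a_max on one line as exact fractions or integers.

d=30 v_max=6 a_max=3

a_max = 6/2 = 3
d_a = ½·6·2 = 6; d_c = 6·3 = 18
d = 2·6 + 18 = 30
t_c = 3 > 0 → v_max = v_peak = 6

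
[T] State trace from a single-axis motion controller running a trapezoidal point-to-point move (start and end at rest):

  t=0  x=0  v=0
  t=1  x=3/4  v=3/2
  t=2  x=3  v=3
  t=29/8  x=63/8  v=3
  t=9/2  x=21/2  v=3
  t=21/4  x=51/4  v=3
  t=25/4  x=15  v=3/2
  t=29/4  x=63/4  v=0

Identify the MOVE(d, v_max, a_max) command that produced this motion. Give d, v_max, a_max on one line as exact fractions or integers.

d=63/4 v_max=3 a_max=3/2

final state: t=29/4, x=63/4, v=0 → d = 63/4
a_max = (3/2−0)/(1−0) = 3/2
max v = 3 over t∈[2,21/4] → v_max = 3
check: 3·(2+13/4) = 63/4 ✓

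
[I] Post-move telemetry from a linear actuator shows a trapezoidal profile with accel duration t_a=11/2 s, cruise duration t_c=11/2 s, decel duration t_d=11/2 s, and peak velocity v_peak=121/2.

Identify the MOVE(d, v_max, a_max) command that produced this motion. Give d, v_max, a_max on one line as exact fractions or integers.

d=1331/2 v_max=121/2 a_max=11

a_max = (121/2)/(11/2) = 11
d_a = ½·121/2·11/2 = 1331/8; d_c = 121/2·11/2 = 1331/4
d = 2·1331/8 + 1331/4 = 1331/2
t_c = 11/2 > 0 ⇒ limit active, v_max = 121/2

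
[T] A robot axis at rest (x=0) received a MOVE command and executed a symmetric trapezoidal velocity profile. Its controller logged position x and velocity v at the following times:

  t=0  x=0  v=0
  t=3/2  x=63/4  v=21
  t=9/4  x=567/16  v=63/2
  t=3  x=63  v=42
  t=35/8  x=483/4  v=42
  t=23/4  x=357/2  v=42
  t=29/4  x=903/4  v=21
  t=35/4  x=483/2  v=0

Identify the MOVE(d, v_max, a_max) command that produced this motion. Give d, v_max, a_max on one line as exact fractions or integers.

d=483/2 v_max=42 a_max=14

final state: t=35/4, x=483/2, v=0 → d = 483/2
a_max = (21−0)/(3/2−0) = 14
max v = 42 over t∈[3,23/4] → v_max = 42
check: 42·(3+11/4) = 483/2 ✓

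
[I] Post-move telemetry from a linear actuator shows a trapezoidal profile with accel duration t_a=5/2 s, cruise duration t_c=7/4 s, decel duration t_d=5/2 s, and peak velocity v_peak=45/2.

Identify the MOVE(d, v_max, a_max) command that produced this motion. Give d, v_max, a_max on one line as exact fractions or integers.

d=765/8 v_max=45/2 a_max=9

a_max = (45/2)/(5/2) = 9
d_a = ½·45/2·5/2 = 225/8; d_c = 45/2·7/4 = 315/8
d = 2·225/8 + 315/8 = 765/8
t_c = 7/4 > 0 → v_max = v_peak = 45/2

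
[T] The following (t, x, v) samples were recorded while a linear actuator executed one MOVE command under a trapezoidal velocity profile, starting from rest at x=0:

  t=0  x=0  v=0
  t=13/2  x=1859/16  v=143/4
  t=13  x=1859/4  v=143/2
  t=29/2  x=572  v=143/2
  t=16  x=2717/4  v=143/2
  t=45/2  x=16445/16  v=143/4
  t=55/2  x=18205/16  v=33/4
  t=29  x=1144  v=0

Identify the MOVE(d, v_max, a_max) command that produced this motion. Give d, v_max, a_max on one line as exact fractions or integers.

d=1144 v_max=143/2 a_max=11/2

final state: t=29, x=1144, v=0 → d = 1144
a_max = (143/4−0)/(13/2−0) = 11/2
max v = 143/2 over t∈[13,16] → v_max = 143/2
check: 143/2·(13+3) = 1144 ✓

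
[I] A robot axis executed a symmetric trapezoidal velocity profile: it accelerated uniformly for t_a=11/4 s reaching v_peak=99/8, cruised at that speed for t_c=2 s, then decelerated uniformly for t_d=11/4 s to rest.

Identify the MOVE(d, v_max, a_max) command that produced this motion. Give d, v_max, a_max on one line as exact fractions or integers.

d=1881/32 v_max=99/8 a_max=9/2

a_max = (99/8)/(11/4) = 9/2
d_a = ½·99/8·11/4 = 1089/64; d_c = 99/8·2 = 99/4
d = 2·1089/64 + 99/4 = 1881/32
t_c = 2 > 0 → v_max = v_peak = 99/8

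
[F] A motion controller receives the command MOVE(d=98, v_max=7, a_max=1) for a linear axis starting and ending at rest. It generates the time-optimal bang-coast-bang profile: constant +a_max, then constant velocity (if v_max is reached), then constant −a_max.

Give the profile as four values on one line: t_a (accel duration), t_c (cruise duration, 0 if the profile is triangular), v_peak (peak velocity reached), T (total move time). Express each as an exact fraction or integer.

v_max²/a_max = 7²/1 = 49
98 ≥ 49 ⇒ cruise phase
t_a = 7/1 = 7; v_peak = 7
d_cruise = 98 − 49 = 49; t_c = 49/7 = 7
T = 2·7 + 7 = 21

t_a=7 t_c=7 v_peak=7 T=21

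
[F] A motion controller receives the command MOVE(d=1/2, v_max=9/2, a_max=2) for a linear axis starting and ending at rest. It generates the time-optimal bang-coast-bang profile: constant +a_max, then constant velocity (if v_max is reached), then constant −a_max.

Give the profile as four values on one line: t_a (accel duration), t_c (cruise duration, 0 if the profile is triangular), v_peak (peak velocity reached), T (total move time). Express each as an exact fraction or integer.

t_a=1/2 t_c=0 v_peak=1 T=1

(v_max)²/a_max = (9/2)²/2 = 81/8
1/2 < 81/8 ⇒ no cruise
v_peak = √(1/2·2) = √1 = 1
t_a = 1/2; t_c = 0
T = 2·1/2 = 1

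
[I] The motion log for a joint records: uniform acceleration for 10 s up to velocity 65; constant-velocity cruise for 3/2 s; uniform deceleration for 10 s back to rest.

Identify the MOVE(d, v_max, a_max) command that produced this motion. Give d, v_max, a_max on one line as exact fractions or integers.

d=1495/2 v_max=65 a_max=13/2

a_max = 65/10 = 13/2
d_a = ½·65·10 = 325; d_c = 65·3/2 = 195/2
d = 2·325 + 195/2 = 1495/2
t_c = 3/2 > 0 → v_max = v_peak = 65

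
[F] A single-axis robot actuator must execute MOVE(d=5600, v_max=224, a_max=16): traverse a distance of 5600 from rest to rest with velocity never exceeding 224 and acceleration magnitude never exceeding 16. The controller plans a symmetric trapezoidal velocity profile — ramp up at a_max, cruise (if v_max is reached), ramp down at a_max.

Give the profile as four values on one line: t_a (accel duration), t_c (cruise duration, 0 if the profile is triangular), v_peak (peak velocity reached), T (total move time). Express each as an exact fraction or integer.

t_a=14 t_c=11 v_peak=224 T=39

v_max²/a_max = 224²/16 = 3136
5600 ≥ 3136 so v_max reached
t_a = 224/16 = 14; v_peak = 224
d_cruise = 5600 − 3136 = 2464; t_c = 2464/224 = 11
T = 2·14 + 11 = 39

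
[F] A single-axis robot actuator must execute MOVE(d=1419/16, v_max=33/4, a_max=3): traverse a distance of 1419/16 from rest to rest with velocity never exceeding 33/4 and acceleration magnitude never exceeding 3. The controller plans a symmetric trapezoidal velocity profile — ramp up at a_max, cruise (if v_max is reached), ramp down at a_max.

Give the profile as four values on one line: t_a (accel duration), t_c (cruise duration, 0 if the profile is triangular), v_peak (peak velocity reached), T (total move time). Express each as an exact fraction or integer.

t_a=11/4 t_c=8 v_peak=33/4 T=27/2

vₘ²/aₘ = (33/4)²/3 = 363/16
1419/16 ≥ 363/16 ⇒ cruise phase
t_a = (33/4)/3 = 11/4; v_peak = 33/4
d_cruise = 1419/16 − 363/16 = 66; t_c = 66/(33/4) = 8
T = 2·11/4 + 8 = 27/2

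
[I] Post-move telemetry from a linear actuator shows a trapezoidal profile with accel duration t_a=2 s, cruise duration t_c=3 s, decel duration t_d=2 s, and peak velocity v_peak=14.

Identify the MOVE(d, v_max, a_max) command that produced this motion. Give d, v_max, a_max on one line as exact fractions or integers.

d=70 v_max=14 a_max=7

a_max = 14/2 = 7
d_a = ½·14·2 = 14; d_c = 14·3 = 42
d = 2·14 + 42 = 70
t_c = 3 > 0 → v_max = v_peak = 14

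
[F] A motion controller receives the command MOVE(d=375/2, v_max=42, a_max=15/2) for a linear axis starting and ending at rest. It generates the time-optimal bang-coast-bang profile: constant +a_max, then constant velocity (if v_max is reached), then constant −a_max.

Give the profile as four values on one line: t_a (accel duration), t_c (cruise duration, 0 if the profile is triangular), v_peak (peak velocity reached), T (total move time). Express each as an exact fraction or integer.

(v_max)²/a_max = 42²/(15/2) = 1176/5
375/2 < 1176/5 so t_c = 0
v_peak = √(375/2·15/2) = √(5625/4) = 75/2
t_a = (75/2)/(15/2) = 5; t_c = 0
T = 2·5 = 10

t_a=5 t_c=0 v_peak=75/2 T=10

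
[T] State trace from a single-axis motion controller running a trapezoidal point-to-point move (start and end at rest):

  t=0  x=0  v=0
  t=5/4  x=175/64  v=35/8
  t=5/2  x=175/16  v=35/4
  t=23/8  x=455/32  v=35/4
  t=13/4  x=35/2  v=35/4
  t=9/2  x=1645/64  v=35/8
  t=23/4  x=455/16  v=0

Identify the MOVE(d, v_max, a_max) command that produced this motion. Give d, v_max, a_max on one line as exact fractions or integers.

final state: t=23/4, x=455/16, v=0 → d = 455/16
a_max = (35/8−0)/(5/4−0) = 7/2
max v = 35/4 over t∈[5/2,13/4] → v_max = 35/4
check: 35/4·(5/2+3/4) = 455/16 ✓

d=455/16 v_max=35/4 a_max=7/2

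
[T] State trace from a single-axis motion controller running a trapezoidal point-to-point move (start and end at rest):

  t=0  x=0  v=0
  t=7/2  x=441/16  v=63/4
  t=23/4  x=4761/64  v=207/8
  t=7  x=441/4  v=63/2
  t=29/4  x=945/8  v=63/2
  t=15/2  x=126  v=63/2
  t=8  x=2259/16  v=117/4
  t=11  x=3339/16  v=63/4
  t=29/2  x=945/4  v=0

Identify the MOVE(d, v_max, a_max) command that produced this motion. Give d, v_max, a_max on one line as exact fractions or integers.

final state: t=29/2, x=945/4, v=0 → d = 945/4
a_max = (63/4−0)/(7/2−0) = 9/2
max v = 63/2 over t∈[7,15/2] → v_max = 63/2
check: 63/2·(7+1/2) = 945/4 ✓

d=945/4 v_max=63/2 a_max=9/2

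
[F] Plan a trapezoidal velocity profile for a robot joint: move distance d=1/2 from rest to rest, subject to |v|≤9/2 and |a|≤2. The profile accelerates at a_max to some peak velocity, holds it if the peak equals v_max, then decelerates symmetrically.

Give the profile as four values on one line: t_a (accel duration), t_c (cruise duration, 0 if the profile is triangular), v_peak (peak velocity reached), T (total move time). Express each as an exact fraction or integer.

t_a=1/2 t_c=0 v_peak=1 T=1

v_max²/a_max = (9/2)²/2 = 81/8
1/2 < 81/8 → triangular
v_peak = √(1/2·2) = √1 = 1
t_a = 1/2; t_c = 0
T = 2·1/2 = 1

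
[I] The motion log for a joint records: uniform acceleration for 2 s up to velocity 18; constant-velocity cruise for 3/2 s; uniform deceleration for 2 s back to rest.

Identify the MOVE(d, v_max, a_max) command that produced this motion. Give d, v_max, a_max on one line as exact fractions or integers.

d=63 v_max=18 a_max=9

a_max = 18/2 = 9
d_a = ½·18·2 = 18; d_c = 18·3/2 = 27
d = 2·18 + 27 = 63
t_c = 3/2 > 0 → v_max = v_peak = 18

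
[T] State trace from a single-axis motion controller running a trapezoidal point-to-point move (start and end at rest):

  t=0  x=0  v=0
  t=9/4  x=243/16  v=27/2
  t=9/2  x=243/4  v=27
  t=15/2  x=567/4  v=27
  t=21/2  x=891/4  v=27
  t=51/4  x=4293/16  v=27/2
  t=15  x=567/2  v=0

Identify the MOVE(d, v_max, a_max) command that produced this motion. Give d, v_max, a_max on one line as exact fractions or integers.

d=567/2 v_max=27 a_max=6

final state: t=15, x=567/2, v=0 → d = 567/2
a_max = (27/2−0)/(9/4−0) = 6
max v = 27 over t∈[9/2,21/2] → v_max = 27
check: 27·(9/2+6) = 567/2 ✓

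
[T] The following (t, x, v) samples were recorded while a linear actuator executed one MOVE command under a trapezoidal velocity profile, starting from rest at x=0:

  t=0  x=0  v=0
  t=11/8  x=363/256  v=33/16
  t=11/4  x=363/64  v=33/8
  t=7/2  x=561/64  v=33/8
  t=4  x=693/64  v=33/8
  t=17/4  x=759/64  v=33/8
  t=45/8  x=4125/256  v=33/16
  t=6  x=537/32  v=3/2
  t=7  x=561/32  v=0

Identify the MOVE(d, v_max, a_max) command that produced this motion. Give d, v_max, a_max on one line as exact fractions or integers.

final state: t=7, x=561/32, v=0 → d = 561/32
a_max = (33/16−0)/(11/8−0) = 3/2
max v = 33/8 over t∈[11/4,17/4] → v_max = 33/8
check: 33/8·(11/4+3/2) = 561/32 ✓

d=561/32 v_max=33/8 a_max=3/2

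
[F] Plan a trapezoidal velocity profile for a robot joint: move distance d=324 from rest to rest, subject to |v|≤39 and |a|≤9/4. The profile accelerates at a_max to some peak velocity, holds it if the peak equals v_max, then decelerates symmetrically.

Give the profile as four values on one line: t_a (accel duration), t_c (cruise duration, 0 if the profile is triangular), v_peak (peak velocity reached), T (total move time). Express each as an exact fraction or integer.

v_max²/a_max = 39²/(9/4) = 676
324 < 676 ⇒ no cruise
v_peak = √(324·9/4) = √729 = 27
t_a = 27/(9/4) = 12; t_c = 0
T = 2·12 = 24

t_a=12 t_c=0 v_peak=27 T=24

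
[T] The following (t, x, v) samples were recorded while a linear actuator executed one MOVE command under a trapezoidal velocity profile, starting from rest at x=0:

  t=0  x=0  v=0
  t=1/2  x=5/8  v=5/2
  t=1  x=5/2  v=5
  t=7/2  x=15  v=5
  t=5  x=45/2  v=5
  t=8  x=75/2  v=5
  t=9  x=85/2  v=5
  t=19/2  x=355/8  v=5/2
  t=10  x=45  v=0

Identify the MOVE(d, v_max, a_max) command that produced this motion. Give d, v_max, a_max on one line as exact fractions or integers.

final state: t=10, x=45, v=0 → d = 45
a_max = (5/2−0)/(1/2−0) = 5
max v = 5 over t∈[1,9] → v_max = 5
check: 5·(1+8) = 45 ✓

d=45 v_max=5 a_max=5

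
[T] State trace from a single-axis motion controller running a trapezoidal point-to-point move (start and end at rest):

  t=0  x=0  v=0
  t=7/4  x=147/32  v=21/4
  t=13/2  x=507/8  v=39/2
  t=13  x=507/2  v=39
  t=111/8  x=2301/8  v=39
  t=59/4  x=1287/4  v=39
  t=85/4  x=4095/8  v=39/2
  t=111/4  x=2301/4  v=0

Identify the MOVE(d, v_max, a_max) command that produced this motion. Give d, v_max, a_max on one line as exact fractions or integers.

d=2301/4 v_max=39 a_max=3

final state: t=111/4, x=2301/4, v=0 → d = 2301/4
a_max = (21/4−0)/(7/4−0) = 3
max v = 39 over t∈[13,59/4] → v_max = 39
check: 39·(13+7/4) = 2301/4 ✓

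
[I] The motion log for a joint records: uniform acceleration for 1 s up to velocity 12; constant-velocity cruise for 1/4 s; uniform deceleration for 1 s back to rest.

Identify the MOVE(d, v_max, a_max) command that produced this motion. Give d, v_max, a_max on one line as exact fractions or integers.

a_max = 12/1 = 12
d_a = ½·12·1 = 6; d_c = 12·1/4 = 3
d = 2·6 + 3 = 15
t_c = 1/4 > 0 → v_max = v_peak = 12

d=15 v_max=12 a_max=12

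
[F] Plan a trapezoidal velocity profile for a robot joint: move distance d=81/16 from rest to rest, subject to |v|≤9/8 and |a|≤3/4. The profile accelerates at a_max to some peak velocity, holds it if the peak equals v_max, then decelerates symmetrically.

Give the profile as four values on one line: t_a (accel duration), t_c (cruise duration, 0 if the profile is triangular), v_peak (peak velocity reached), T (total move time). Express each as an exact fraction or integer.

v_max²/a_max = (9/8)²/(3/4) = 27/16
81/16 ≥ 27/16 so v_max reached
t_a = (9/8)/(3/4) = 3/2; v_peak = 9/8
d_cruise = 81/16 − 27/16 = 27/8; t_c = (27/8)/(9/8) = 3
T = 2·3/2 + 3 = 6

t_a=3/2 t_c=3 v_peak=9/8 T=6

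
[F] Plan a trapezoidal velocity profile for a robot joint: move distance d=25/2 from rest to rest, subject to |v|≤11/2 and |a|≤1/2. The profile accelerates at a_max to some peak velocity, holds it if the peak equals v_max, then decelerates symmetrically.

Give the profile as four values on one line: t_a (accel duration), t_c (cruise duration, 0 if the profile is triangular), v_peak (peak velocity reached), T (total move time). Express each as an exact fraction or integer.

(v_max)²/a_max = (11/2)²/(1/2) = 121/2
25/2 < 121/2 → triangular
v_peak = √(25/2·1/2) = √(25/4) = 5/2
t_a = (5/2)/(1/2) = 5; t_c = 0
T = 2·5 = 10

t_a=5 t_c=0 v_peak=5/2 T=10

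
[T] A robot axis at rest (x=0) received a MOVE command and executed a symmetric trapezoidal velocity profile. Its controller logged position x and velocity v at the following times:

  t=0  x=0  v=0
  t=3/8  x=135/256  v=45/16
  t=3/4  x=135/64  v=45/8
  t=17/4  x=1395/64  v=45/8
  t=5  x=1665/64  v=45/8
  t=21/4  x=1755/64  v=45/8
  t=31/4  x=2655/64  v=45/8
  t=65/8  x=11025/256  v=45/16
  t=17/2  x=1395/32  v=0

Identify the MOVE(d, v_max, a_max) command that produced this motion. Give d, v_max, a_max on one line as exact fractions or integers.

final state: t=17/2, x=1395/32, v=0 → d = 1395/32
a_max = (45/16−0)/(3/8−0) = 15/2
max v = 45/8 over t∈[3/4,31/4] → v_max = 45/8
check: 45/8·(3/4+7) = 1395/32 ✓

d=1395/32 v_max=45/8 a_max=15/2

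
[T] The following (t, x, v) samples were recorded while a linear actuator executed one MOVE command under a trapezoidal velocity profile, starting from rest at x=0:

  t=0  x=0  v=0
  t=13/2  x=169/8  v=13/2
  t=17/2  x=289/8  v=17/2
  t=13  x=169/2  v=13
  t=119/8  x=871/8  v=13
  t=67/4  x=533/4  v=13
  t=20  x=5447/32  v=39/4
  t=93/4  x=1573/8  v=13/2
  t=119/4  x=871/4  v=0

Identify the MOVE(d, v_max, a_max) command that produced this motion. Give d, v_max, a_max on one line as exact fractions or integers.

d=871/4 v_max=13 a_max=1

final state: t=119/4, x=871/4, v=0 → d = 871/4
a_max = (13/2−0)/(13/2−0) = 1
max v = 13 over t∈[13,67/4] → v_max = 13
check: 13·(13+15/4) = 871/4 ✓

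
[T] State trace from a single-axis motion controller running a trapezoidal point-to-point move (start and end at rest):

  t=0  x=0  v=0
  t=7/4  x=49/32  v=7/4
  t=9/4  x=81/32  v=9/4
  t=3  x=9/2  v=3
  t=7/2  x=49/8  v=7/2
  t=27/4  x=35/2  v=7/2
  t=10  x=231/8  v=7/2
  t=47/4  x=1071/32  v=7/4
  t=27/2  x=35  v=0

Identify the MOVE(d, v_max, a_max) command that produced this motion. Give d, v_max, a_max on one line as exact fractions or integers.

d=35 v_max=7/2 a_max=1

final state: t=27/2, x=35, v=0 → d = 35
a_max = (7/4−0)/(7/4−0) = 1
max v = 7/2 over t∈[7/2,10] → v_max = 7/2
check: 7/2·(7/2+13/2) = 35 ✓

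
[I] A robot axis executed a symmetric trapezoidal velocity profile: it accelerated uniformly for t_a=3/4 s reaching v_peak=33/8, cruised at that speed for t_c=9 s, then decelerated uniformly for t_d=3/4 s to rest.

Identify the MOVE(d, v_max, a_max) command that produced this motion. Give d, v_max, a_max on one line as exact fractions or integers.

a_max = (33/8)/(3/4) = 11/2
d_a = ½·33/8·3/4 = 99/64; d_c = 33/8·9 = 297/8
d = 2·99/64 + 297/8 = 1287/32
t_c = 9 > 0 so v_max = 33/8

d=1287/32 v_max=33/8 a_max=11/2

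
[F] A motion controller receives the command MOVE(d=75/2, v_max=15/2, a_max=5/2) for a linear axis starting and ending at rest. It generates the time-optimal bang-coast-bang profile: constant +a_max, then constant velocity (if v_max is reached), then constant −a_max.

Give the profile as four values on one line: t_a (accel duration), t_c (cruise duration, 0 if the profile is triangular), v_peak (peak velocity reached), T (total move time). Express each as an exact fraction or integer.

(v_max)²/a_max = (15/2)²/(5/2) = 45/2
75/2 ≥ 45/2 so v_max reached
t_a = (15/2)/(5/2) = 3; v_peak = 15/2
d_cruise = 75/2 − 45/2 = 15; t_c = 15/(15/2) = 2
T = 2·3 + 2 = 8

t_a=3 t_c=2 v_peak=15/2 T=8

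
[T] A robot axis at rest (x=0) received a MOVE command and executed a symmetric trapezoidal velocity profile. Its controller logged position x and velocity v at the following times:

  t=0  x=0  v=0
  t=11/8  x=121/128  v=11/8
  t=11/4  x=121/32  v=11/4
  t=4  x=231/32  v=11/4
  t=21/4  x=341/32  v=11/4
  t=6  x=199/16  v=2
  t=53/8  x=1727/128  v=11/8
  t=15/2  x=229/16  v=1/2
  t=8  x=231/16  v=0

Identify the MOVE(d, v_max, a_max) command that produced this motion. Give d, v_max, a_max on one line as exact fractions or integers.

d=231/16 v_max=11/4 a_max=1

final state: t=8, x=231/16, v=0 → d = 231/16
a_max = (11/8−0)/(11/8−0) = 1
max v = 11/4 over t∈[11/4,21/4] → v_max = 11/4
check: 11/4·(11/4+5/2) = 231/16 ✓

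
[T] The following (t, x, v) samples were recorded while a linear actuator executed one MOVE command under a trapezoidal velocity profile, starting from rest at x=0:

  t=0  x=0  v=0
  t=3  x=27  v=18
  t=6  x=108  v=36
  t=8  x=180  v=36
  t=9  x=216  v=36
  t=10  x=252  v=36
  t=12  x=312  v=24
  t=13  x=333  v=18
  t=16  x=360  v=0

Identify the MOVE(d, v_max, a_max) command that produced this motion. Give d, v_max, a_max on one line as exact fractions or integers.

final state: t=16, x=360, v=0 → d = 360
a_max = (18−0)/(3−0) = 6
max v = 36 over t∈[6,10] → v_max = 36
check: 36·(6+4) = 360 ✓

d=360 v_max=36 a_max=6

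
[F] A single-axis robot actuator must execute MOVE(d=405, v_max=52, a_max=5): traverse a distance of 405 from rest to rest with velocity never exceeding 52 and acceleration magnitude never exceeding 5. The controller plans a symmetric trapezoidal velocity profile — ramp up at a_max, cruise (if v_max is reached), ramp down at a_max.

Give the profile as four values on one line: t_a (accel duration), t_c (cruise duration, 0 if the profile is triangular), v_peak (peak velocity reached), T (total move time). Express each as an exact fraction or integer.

v_max²/a_max = 52²/5 = 2704/5
405 < 2704/5 so t_c = 0
v_peak = √(405·5) = √2025 = 45
t_a = 45/5 = 9; t_c = 0
T = 2·9 = 18

t_a=9 t_c=0 v_peak=45 T=18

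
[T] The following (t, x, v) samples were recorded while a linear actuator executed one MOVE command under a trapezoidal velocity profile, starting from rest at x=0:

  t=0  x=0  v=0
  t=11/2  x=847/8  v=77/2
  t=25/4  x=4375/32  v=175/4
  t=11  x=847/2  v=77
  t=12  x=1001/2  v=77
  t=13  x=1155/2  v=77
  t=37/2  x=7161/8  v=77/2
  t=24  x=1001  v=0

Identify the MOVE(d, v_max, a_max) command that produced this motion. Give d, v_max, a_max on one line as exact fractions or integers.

final state: t=24, x=1001, v=0 → d = 1001
a_max = (77/2−0)/(11/2−0) = 7
max v = 77 over t∈[11,13] → v_max = 77
check: 77·(11+2) = 1001 ✓

d=1001 v_max=77 a_max=7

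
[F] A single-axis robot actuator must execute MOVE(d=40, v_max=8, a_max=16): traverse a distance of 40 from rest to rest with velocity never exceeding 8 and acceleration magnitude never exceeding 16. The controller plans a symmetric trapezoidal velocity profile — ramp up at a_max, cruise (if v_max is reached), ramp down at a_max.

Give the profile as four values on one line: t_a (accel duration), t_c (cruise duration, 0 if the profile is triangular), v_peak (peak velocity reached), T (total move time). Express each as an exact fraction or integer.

(v_max)²/a_max = 8²/16 = 4
40 ≥ 4 → trapezoidal
t_a = 8/16 = 1/2; v_peak = 8
d_cruise = 40 − 4 = 36; t_c = 36/8 = 9/2
T = 2·1/2 + 9/2 = 11/2

t_a=1/2 t_c=9/2 v_peak=8 T=11/2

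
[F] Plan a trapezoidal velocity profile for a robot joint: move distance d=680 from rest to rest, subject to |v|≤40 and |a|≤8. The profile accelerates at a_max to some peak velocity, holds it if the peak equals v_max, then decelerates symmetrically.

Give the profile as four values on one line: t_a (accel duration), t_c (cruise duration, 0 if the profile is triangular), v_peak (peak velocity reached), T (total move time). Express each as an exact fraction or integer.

vₘ²/aₘ = 40²/8 = 200
680 ≥ 200 so v_max reached
t_a = 40/8 = 5; v_peak = 40
d_cruise = 680 − 200 = 480; t_c = 480/40 = 12
T = 2·5 + 12 = 22

t_a=5 t_c=12 v_peak=40 T=22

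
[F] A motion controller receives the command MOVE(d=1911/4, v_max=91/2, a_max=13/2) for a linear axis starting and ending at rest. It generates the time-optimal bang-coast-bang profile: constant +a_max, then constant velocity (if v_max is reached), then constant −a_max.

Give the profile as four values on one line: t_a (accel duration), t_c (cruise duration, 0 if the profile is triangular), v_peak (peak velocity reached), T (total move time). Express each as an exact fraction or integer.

(v_max)²/a_max = (91/2)²/(13/2) = 637/2
1911/4 ≥ 637/2 so v_max reached
t_a = (91/2)/(13/2) = 7; v_peak = 91/2
d_cruise = 1911/4 − 637/2 = 637/4; t_c = (637/4)/(91/2) = 7/2
T = 2·7 + 7/2 = 35/2

t_a=7 t_c=7/2 v_peak=91/2 T=35/2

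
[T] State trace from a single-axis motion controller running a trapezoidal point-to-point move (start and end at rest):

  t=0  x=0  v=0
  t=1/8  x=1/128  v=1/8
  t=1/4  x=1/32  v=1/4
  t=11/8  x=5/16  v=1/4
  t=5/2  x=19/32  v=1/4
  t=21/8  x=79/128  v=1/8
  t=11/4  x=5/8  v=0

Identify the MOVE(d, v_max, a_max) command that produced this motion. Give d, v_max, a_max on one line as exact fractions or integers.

final state: t=11/4, x=5/8, v=0 → d = 5/8
a_max = (1/8−0)/(1/8−0) = 1
max v = 1/4 over t∈[1/4,5/2] → v_max = 1/4
check: 1/4·(1/4+9/4) = 5/8 ✓

d=5/8 v_max=1/4 a_max=1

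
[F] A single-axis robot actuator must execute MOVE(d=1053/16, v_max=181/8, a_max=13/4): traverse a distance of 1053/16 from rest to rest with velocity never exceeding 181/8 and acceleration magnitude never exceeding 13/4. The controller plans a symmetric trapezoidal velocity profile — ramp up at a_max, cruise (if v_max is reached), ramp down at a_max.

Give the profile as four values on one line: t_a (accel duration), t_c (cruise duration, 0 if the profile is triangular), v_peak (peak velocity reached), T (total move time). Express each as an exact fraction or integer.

t_a=9/2 t_c=0 v_peak=117/8 T=9

(v_max)²/a_max = (181/8)²/(13/4) = 32761/208
1053/16 < 32761/208 → triangular
v_peak = √(1053/16·13/4) = √(13689/64) = 117/8
t_a = (117/8)/(13/4) = 9/2; t_c = 0
T = 2·9/2 = 9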